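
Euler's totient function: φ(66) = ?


Factor n: 66 = 2 × 3 × 11
φ(n) = n · ∏(1 - 1/p) over distinct primes p | n
φ(66) = 66 · (1 - 1/2) · (1 - 1/3) · (1 - 1/11) = 20

φ(66) = 20


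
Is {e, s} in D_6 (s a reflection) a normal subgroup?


H = {e, s} in D_6 (s a reflection)
r·s·r⁻¹ = sr⁻² ≠ s for n ≥ 3, so {e, s} is not closed under conjugation

No, not a normal subgroup


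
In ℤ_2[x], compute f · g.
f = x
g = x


Expand and collect like terms; reduce coefficients mod 2:
x^0: 0·0 = 0 ≡ 0 (mod 2)
x^1: 0·1 + 1·0 = 0 ≡ 0 (mod 2)
x^2: 1·1 = 1 ≡ 1 (mod 2)
Result: x^2

f · g = x^2


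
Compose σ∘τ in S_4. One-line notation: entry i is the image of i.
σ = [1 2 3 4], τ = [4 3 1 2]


σ∘τ: apply τ first, then σ
1 →τ 4 →σ 4
2 →τ 3 →σ 3
3 →τ 1 →σ 1
4 →τ 2 →σ 2

σ∘τ = [4 3 1 2]


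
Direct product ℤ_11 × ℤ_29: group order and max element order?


|ℤ_11 × ℤ_29| = 11 × 29 = 319
Max element order = lcm(11,29) = 319
Cyclic? Yes (gcd=1)

|ℤ_11×ℤ_29| = 319, max element order = 319


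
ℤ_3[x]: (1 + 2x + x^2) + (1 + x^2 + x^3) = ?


Add coefficients mod 3:
x^0: 1 + 1 = 2 (mod 3)
x^1: 2 + 0 = 2 (mod 3)
x^2: 1 + 1 = 2 (mod 3)
x^3: 0 + 1 = 1 (mod 3)
Result: 2 + 2x + 2x^2 + x^3

f + g = 2 + 2x + 2x^2 + x^3


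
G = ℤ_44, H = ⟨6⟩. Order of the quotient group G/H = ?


|⟨6⟩| = n / gcd(6, 44) = 44 / 2 = 22
H is normal (ℤ_44 is abelian).
|G/H| = |G| / |H| = 44 / 22 = 2

|G/H| = 2


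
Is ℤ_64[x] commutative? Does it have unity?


ℤ_64 has zero divisors (2·32 ≡ 0), and these lift to constant zero divisors in ℤ_64[x]; so not an integral domain
Commutative: Yes
Integral domain: No
Has unity: Yes

ℤ_64[x]: Commutative=Yes, Unity=Yes


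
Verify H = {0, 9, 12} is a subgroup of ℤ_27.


Subgroup test for H = {0, 9, 12} in (ℤ_27, +):
(1) 0 ∈ H? Yes
(2) Closure: for all a,b ∈ H, (a+b) mod 27 ∈ H? No  [counterexample: 9 + 9 = 18 ∉ H]
(3) Inverses: for all a ∈ H, -a mod 27 ∈ H? No

No, H is not a subgroup of ℤ_27


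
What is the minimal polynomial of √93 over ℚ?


√93 satisfies x² - 93 = 0, irreducible over ℚ since 93 is squarefree

Minimal polynomial: x² - 93


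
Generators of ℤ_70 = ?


g generates ℤ_n iff gcd(g,n) = 1
Prime factors of 70: 2, 5, 7
Generators are g ∈ {1,...,69} not divisible by any of these primes.
Generators: {1, 3, 9, 11, 13, 17, 19, 23, 27, 29, 31, 33, 37, 39, 41, 43, 47, 51, 53, 57, 59, 61, 67, 69}
Number of generators = φ(70) = 24

Generators of ℤ_70 = {1, 3, 9, 11, 13, 17, 19, 23, 27, 29, 31, 33, 37, 39, 41, 43, 47, 51, 53, 57, 59, 61, 67, 69}


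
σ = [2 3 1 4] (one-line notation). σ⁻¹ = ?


To find σ⁻¹, swap domain and range:
σ(1) = 2 → σ⁻¹(2) = 1
σ(2) = 3 → σ⁻¹(3) = 2
σ(3) = 1 → σ⁻¹(1) = 3
σ(4) = 4 → σ⁻¹(4) = 4

σ⁻¹ = [3 1 2 4]


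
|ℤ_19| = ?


ℤ_n has n elements.

|ℤ_19| = 19


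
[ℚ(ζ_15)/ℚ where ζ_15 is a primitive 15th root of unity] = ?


[ℚ(ζ_n):ℚ] = deg Φ_n(x) = φ(n). Here φ(15) = 8

[ℚ(ζ_15)/ℚ where ζ_15 is a primitive 15th root of unity] = 8


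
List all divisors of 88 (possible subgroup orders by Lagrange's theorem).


Lagrange's theorem: |H| divides |G|
|G| = 88
Divisors of 88: 1, 2, 4, 8, 11, 22, 44, 88

Possible subgroup orders: {1, 2, 4, 8, 11, 22, 44, 88}


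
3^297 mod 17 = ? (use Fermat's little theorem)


Fermat's little theorem: if p is prime and gcd(a,p)=1, then a^(p-1) ≡ 1 (mod p)
p = 17 is prime, gcd(3,17) = 1
Reduce exponent: 297 mod 16 = 9
So 3^297 ≡ 3^9 (mod 17)
3^9 mod 17 = 14

3^297 ≡ 14 (mod 17)


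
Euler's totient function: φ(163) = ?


Factor n: 163 = 163
φ(n) = n · ∏(1 - 1/p) over distinct primes p | n
φ(163) = 163 · (1 - 1/163) = 162

φ(163) = 162


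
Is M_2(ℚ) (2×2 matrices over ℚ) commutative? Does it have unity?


Matrix multiplication is non-commutative for n ≥ 2; the identity matrix I is the unity; singular matrices give zero divisors, so not an integral domain
Commutative: No
Integral domain: No
Has unity: Yes

M_2(ℚ) (2×2 matrices over ℚ): Commutative=No, Unity=Yes


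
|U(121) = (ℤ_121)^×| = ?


U(n) is the group of units mod n; |U(n)| = φ(n)
|U(121)| = φ(121) = 110

|U(121) = (ℤ_121)^×| = 110


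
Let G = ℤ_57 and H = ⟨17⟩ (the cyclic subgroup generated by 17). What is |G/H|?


|⟨17⟩| = n / gcd(17, 57) = 57 / 1 = 57
H is normal (ℤ_57 is abelian).
|G/H| = |G| / |H| = 57 / 57 = 1

|G/H| = 1


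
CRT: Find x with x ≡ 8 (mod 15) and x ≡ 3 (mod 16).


m₁ = 15, m₂ = 16, gcd = 1, so CRT applies. M = m₁·m₂ = 240
Let M₁ = M/m₁ = 16, M₂ = M/m₂ = 15
Find y₁ ≡ M₁⁻¹ (mod m₁): 16⁻¹ ≡ 1 (mod 15)
Find y₂ ≡ M₂⁻¹ (mod m₂): 15⁻¹ ≡ 15 (mod 16)
x = a₁·M₁·y₁ + a₂·M₂·y₂ = 8·16·1 + 3·15·15 = 803
Reduce mod 240: x ≡ 83
Check: 83 mod 15 = 8 ✓, 83 mod 16 = 3 ✓

x ≡ 83 (mod 240)


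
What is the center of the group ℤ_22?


Z(G) = {g ∈ G | gx = xg for all x ∈ G}
ℤ_22 is abelian, so Z(G) = G

Z(ℤ_22) = ℤ_22


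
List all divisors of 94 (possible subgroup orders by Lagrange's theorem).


Lagrange's theorem: |H| divides |G|
|G| = 94
Divisors of 94: 1, 2, 47, 94

Possible subgroup orders: {1, 2, 47, 94}


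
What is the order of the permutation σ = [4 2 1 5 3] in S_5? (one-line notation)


Cycle decomposition: (1 4 5 3)
Cycle lengths: 4
Order = lcm(4) = 4

ord(σ) = 4


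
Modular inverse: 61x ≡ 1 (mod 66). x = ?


Use the extended Euclidean algorithm to write 1 = 61·s + 66·t; then s mod 66 is the inverse.
Euclidean algorithm:
  61 = 0·66 + 61
  66 = 1·61 + 5
  61 = 12·5 + 1
  5 = 5·1 + 0
gcd(61,66) = 1
Back-substitution gives: 61·(13) + 66·(-12) = 1
So 61⁻¹ ≡ 13 ≡ 13 (mod 66)
Check: 61 × 13 = 793 ≡ 1 (mod 66) ✓

61⁻¹ ≡ 13 (mod 66)


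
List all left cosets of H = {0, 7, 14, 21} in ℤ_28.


H = {0, 7, 14, 21}, |H| = 4
Number of cosets = |G|/|H| = 28/4 = 7
0 + H = {0, 7, 14, 21}
1 + H = {1, 8, 15, 22}
2 + H = {2, 9, 16, 23}
3 + H = {3, 10, 17, 24}
4 + H = {4, 11, 18, 25}
5 + H = {5, 12, 19, 26}
6 + H = {6, 13, 20, 27}

Cosets: 0+H={0,7,14,21}; 1+H={1,8,15,22}; 2+H={2,9,16,23}; 3+H={3,10,17,24}; 4+H={4,11,18,25}; 5+H={5,12,19,26}; 6+H={6,13,20,27}


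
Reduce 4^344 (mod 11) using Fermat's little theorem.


Fermat's little theorem: if p is prime and gcd(a,p)=1, then a^(p-1) ≡ 1 (mod p)
p = 11 is prime, gcd(4,11) = 1
Reduce exponent: 344 mod 10 = 4
So 4^344 ≡ 4^4 (mod 11)
4^4 mod 11 = 3

4^344 ≡ 3 (mod 11)


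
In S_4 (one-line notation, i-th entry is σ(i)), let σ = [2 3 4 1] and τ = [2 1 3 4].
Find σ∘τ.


σ∘τ: apply τ first, then σ
1 →τ 2 →σ 3
2 →τ 1 →σ 2
3 →τ 3 →σ 4
4 →τ 4 →σ 1

σ∘τ = [3 2 4 1]


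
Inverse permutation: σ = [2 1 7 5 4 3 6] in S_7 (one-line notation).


To find σ⁻¹, swap domain and range:
σ(1) = 2 → σ⁻¹(2) = 1
σ(2) = 1 → σ⁻¹(1) = 2
σ(3) = 7 → σ⁻¹(7) = 3
σ(4) = 5 → σ⁻¹(5) = 4
σ(5) = 4 → σ⁻¹(4) = 5
σ(6) = 3 → σ⁻¹(3) = 6
σ(7) = 6 → σ⁻¹(6) = 7

σ⁻¹ = [2 1 6 5 4 7 3]


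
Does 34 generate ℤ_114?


g generates ℤ_n iff gcd(g, n) = 1
gcd(34, 114) = 2
Since gcd = 2 ≠ 1, ⟨34⟩ has order 57 < 114, so 34 is not a generator.

No, 34 does not generate ℤ_114


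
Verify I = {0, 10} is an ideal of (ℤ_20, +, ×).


Check ideal conditions for I = {0, 10} in ℤ_20:
(1) I is an additive subgroup? Yes
(2) For r ∈ ℤ_20 and a ∈ I: r·a ∈ I? Yes

Yes, I is an ideal of ℤ_20


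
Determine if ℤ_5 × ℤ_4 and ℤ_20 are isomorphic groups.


Comparing ℤ_5 × ℤ_4 and ℤ_20:
gcd(5,4) = 1, so ℤ_5 × ℤ_4 ≅ ℤ_20 (CRT)

Yes, ℤ_5 × ℤ_4 ≅ ℤ_20


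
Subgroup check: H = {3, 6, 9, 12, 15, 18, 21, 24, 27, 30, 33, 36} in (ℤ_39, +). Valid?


Subgroup test for H = {3, 6, 9, 12, 15, 18, 21, 24, 27, 30, 33, 36} in (ℤ_39, +):
(1) 0 ∈ H? No
(2) Closure: for all a,b ∈ H, (a+b) mod 39 ∈ H? No  [counterexample: 3 + 36 = 0 ∉ H]
(3) Inverses: for all a ∈ H, -a mod 39 ∈ H? Yes

No, H is not a subgroup of ℤ_39


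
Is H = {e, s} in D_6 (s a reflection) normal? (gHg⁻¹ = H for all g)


H = {e, s} in D_6 (s a reflection)
r·s·r⁻¹ = sr⁻² ≠ s for n ≥ 3, so {e, s} is not closed under conjugation

No, not a normal subgroup


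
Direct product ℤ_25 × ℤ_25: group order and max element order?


|ℤ_25 × ℤ_25| = 25 × 25 = 625
Max element order = lcm(25,25) = 25
Cyclic? No (gcd=25)

|ℤ_25×ℤ_25| = 625, max element order = 25


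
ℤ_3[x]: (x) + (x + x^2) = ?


Add coefficients mod 3:
x^0: 0 + 0 = 0 (mod 3)
x^1: 1 + 1 = 2 (mod 3)
x^2: 0 + 1 = 1 (mod 3)
Result: 2x + x^2

f + g = 2x + x^2


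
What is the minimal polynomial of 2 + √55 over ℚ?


Let α = 2 + √55. Then α - 2 = √55, so (α - 2)² = 55, giving α² - 4α - 51 = 0. Degree 2 and α ∉ ℚ, so this is the minimal polynomial.

Minimal polynomial: x² - 4x - 51


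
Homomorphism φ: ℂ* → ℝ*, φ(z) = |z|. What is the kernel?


Kernel = preimage of identity
ker(φ) = {z ∈ ℂ* | |z| = 1} = unit circle S¹

ker(φ) = S¹ (unit circle)


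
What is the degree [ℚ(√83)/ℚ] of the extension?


√83 has minimal polynomial x² - 83 (irreducible over ℚ since 83 is squarefree)

[ℚ(√83)/ℚ] = 2


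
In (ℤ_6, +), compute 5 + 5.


Operation: addition mod 6
5 + 5 = (a + b) mod 6 with a = 5, b = 5

5 + 5 = 4


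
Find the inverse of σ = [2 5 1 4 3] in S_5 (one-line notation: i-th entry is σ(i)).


To find σ⁻¹, swap domain and range:
σ(1) = 2 → σ⁻¹(2) = 1
σ(2) = 5 → σ⁻¹(5) = 2
σ(3) = 1 → σ⁻¹(1) = 3
σ(4) = 4 → σ⁻¹(4) = 4
σ(5) = 3 → σ⁻¹(3) = 5

σ⁻¹ = [3 1 5 4 2]


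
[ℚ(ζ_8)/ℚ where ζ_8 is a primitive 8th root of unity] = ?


[ℚ(ζ_n):ℚ] = deg Φ_n(x) = φ(n). Here φ(8) = 4

[ℚ(ζ_8)/ℚ where ζ_8 is a primitive 8th root of unity] = 4


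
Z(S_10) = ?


Z(G) = {g ∈ G | gx = xg for all x ∈ G}
S_n is non-abelian for n ≥ 3; Z(S_10) is trivial

Z(S_10) = {e}


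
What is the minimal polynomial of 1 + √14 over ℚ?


Let α = 1 + √14. Then α - 1 = √14, so (α - 1)² = 14, giving α² - 2α - 13 = 0. Degree 2 and α ∉ ℚ, so this is the minimal polynomial.

Minimal polynomial: x² - 2x - 13


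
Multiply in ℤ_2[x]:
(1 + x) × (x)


Expand and collect like terms; reduce coefficients mod 2:
x^0: 1·0 = 0 ≡ 0 (mod 2)
x^1: 1·1 + 1·0 = 1 ≡ 1 (mod 2)
x^2: 1·1 = 1 ≡ 1 (mod 2)
Result: x + x^2

f · g = x + x^2


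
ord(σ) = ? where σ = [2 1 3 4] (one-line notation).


Cycle decomposition: (1 2)
Cycle lengths: 2
Order = lcm(2) = 2

ord(σ) = 2


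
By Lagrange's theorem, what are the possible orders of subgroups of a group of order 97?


Lagrange's theorem: |H| divides |G|
|G| = 97
Divisors of 97: 1, 97

Possible subgroup orders: {1, 97}


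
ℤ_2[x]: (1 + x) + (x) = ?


Add coefficients mod 2:
x^0: 1 + 0 = 1 (mod 2)
x^1: 1 + 1 = 0 (mod 2)
Result: 1

f + g = 1


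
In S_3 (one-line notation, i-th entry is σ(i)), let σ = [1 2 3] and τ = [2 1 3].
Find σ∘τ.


σ∘τ: apply τ first, then σ
1 →τ 2 →σ 2
2 →τ 1 →σ 1
3 →τ 3 →σ 3

σ∘τ = [2 1 3]


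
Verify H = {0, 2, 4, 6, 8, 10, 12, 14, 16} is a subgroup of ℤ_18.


Subgroup test for H = {0, 2, 4, 6, 8, 10, 12, 14, 16} in (ℤ_18, +):
(1) 0 ∈ H? Yes
(2) Closure: for all a,b ∈ H, (a+b) mod 18 ∈ H? Yes
(3) Inverses: for all a ∈ H, -a mod 18 ∈ H? Yes

Yes, H is a subgroup of ℤ_18


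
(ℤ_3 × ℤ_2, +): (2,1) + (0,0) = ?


Operation: componentwise addition mod (3, 2)
(2,1) + (0,0) = ((a₁+b₁) mod 3, (a₂+b₂) mod 2) with a = (2,1), b = (0,0)

(2,1) + (0,0) = (2,1)


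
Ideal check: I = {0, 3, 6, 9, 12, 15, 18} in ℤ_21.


Check ideal conditions for I = {0, 3, 6, 9, 12, 15, 18} in ℤ_21:
(1) I is an additive subgroup? Yes
(2) For r ∈ ℤ_21 and a ∈ I: r·a ∈ I? Yes

Yes, I is an ideal of ℤ_21


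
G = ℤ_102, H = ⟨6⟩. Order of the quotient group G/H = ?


|⟨6⟩| = n / gcd(6, 102) = 102 / 6 = 17
H is normal (ℤ_102 is abelian).
|G/H| = |G| / |H| = 102 / 17 = 6

|G/H| = 6


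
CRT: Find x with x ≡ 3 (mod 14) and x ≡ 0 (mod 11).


m₁ = 14, m₂ = 11, gcd = 1, so CRT applies. M = m₁·m₂ = 154
Let M₁ = M/m₁ = 11, M₂ = M/m₂ = 14
Find y₁ ≡ M₁⁻¹ (mod m₁): 11⁻¹ ≡ 9 (mod 14)
Find y₂ ≡ M₂⁻¹ (mod m₂): 14⁻¹ ≡ 4 (mod 11)
x = a₁·M₁·y₁ + a₂·M₂·y₂ = 3·11·9 + 0·14·4 = 297
Reduce mod 154: x ≡ 143
Check: 143 mod 14 = 3 ✓, 143 mod 11 = 0 ✓

x ≡ 143 (mod 154)


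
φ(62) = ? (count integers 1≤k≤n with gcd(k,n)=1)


Factor n: 62 = 2 × 31
φ(n) = n · ∏(1 - 1/p) over distinct primes p | n
φ(62) = 62 · (1 - 1/2) · (1 - 1/31) = 30

φ(62) = 30


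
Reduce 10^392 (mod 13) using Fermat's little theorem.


Fermat's little theorem: if p is prime and gcd(a,p)=1, then a^(p-1) ≡ 1 (mod p)
p = 13 is prime, gcd(10,13) = 1
Reduce exponent: 392 mod 12 = 8
So 10^392 ≡ 10^8 (mod 13)
10^8 mod 13 = 9

10^392 ≡ 9 (mod 13)


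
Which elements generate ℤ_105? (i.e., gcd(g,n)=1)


g generates ℤ_n iff gcd(g,n) = 1
Prime factors of 105: 3, 5, 7
Generators are g ∈ {1,...,104} not divisible by any of these primes.
Generators: {1, 2, 4, 8, 11, 13, 16, 17, 19, 22, 23, 26, 29, 31, 32, 34, 37, 38, 41, 43, 44, 46, 47, 52, 53, 58, 59, 61, 62, 64, 67, 68, 71, 73, 74, 76, 79, 82, 83, 86, 88, 89, 92, 94, 97, 101, 103, 104}
Number of generators = φ(105) = 48

Generators of ℤ_105 = {1, 2, 4, 8, 11, 13, 16, 17, 19, 22, 23, 26, 29, 31, 32, 34, 37, 38, 41, 43, 44, 46, 47, 52, 53, 58, 59, 61, 62, 64, 67, 68, 71, 73, 74, 76, 79, 82, 83, 86, 88, 89, 92, 94, 97, 101, 103, 104}


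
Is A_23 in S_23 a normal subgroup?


H = A_23 in S_23
A_23 has index 2 in S_23, and every subgroup of index 2 is normal

Yes, normal subgroup


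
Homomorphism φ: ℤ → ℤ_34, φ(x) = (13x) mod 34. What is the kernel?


Kernel = preimage of identity
ker(φ) = {x ∈ ℤ : 13x ≡ 0 (mod 34)}. gcd(13,34) = 1, so 13x ≡ 0 (mod 34) ⟺ x ≡ 0 (mod 34/1 = 34). Hence ker(φ) = 34ℤ

ker(φ) = 34ℤ


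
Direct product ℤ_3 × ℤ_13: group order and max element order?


|ℤ_3 × ℤ_13| = 3 × 13 = 39
Max element order = lcm(3,13) = 39
Cyclic? Yes (gcd=1)

|ℤ_3×ℤ_13| = 39, max element order = 39


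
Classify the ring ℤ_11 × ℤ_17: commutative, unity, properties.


Direct product ring; commutative with unity (1,1); but (1,0)·(0,1) = (0,0) gives zero divisors, so not an integral domain
Commutative: Yes
Integral domain: No
Has unity: Yes

ℤ_11 × ℤ_17: Commutative=Yes, Unity=Yes


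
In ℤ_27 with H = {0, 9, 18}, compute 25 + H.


25 + H = {25 + h (mod 27) : h ∈ H}
25+0=25, 25+9=7, 25+18=16
25 + H = {7, 16, 25} = 7 + H

25 + H = {7, 16, 25}


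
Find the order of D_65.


|D_n| = 2n (n rotations and n reflections)
|D_65| = 2×65 = 130

|D_65| = 130


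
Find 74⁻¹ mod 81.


Use the extended Euclidean algorithm to write 1 = 74·s + 81·t; then s mod 81 is the inverse.
Euclidean algorithm:
  74 = 0·81 + 74
  81 = 1·74 + 7
  74 = 10·7 + 4
  7 = 1·4 + 3
  4 = 1·3 + 1
  3 = 3·1 + 0
gcd(74,81) = 1
Back-substitution gives: 74·(23) + 81·(-21) = 1
So 74⁻¹ ≡ 23 ≡ 23 (mod 81)
Check: 74 × 23 = 1702 ≡ 1 (mod 81) ✓

74⁻¹ ≡ 23 (mod 81)


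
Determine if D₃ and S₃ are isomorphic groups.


Comparing D₃ and S₃:
Both are the unique non-abelian group of order 6

Yes, D₃ ≅ S₃


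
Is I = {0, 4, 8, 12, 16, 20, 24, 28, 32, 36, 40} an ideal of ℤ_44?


Check ideal conditions for I = {0, 4, 8, 12, 16, 20, 24, 28, 32, 36, 40} in ℤ_44:
(1) I is an additive subgroup? Yes
(2) For r ∈ ℤ_44 and a ∈ I: r·a ∈ I? Yes

Yes, I is an ideal of ℤ_44


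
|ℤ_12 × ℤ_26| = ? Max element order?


|ℤ_12 × ℤ_26| = 12 × 26 = 312
Max element order = lcm(12,26) = 156
Cyclic? No (gcd=2)

|ℤ_12×ℤ_26| = 312, max element order = 156


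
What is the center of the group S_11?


Z(G) = {g ∈ G | gx = xg for all x ∈ G}
S_n is non-abelian for n ≥ 3; Z(S_11) is trivial

Z(S_11) = {e}


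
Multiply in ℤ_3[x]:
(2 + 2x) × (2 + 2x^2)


Expand and collect like terms; reduce coefficients mod 3:
x^0: 2·2 = 4 ≡ 1 (mod 3)
x^1: 2·0 + 2·2 = 4 ≡ 1 (mod 3)
x^2: 2·2 + 2·0 = 4 ≡ 1 (mod 3)
x^3: 2·2 = 4 ≡ 1 (mod 3)
Result: 1 + x + x^2 + x^3

f · g = 1 + x + x^2 + x^3


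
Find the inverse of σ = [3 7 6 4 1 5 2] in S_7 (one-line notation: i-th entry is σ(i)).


To find σ⁻¹, swap domain and range:
σ(1) = 3 → σ⁻¹(3) = 1
σ(2) = 7 → σ⁻¹(7) = 2
σ(3) = 6 → σ⁻¹(6) = 3
σ(4) = 4 → σ⁻¹(4) = 4
σ(5) = 1 → σ⁻¹(1) = 5
σ(6) = 5 → σ⁻¹(5) = 6
σ(7) = 2 → σ⁻¹(2) = 7

σ⁻¹ = [5 7 1 4 6 3 2]


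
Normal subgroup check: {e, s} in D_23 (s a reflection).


H = {e, s} in D_23 (s a reflection)
r·s·r⁻¹ = sr⁻² ≠ s for n ≥ 3, so {e, s} is not closed under conjugation

No, not a normal subgroup


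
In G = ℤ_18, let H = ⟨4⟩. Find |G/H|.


|⟨4⟩| = n / gcd(4, 18) = 18 / 2 = 9
H is normal (ℤ_18 is abelian).
|G/H| = |G| / |H| = 18 / 9 = 2

|G/H| = 2


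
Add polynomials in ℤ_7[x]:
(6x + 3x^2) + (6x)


Add coefficients mod 7:
x^0: 0 + 0 = 0 (mod 7)
x^1: 6 + 6 = 5 (mod 7)
x^2: 3 + 0 = 3 (mod 7)
Result: 5x + 3x^2

f + g = 5x + 3x^2


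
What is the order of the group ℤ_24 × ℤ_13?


|A × B| = |A| · |B|
|ℤ_24 × ℤ_13| = 24 × 13 = 312

|ℤ_24 × ℤ_13| = 312


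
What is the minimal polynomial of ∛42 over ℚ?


∛42 satisfies x³ - 42 = 0, irreducible over ℚ (no rational root; 42 is not a perfect cube)

Minimal polynomial: x³ - 42


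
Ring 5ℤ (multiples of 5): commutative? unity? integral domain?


5ℤ is a commutative ring under +,× but has no multiplicative identity (1 ∉ 5ℤ); it has no zero divisors, but without unity it is not an integral domain
Commutative: Yes
Integral domain: No
Has unity: No

5ℤ (multiples of 5): Commutative=Yes, Unity=No


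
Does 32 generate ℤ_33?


g generates ℤ_n iff gcd(g, n) = 1
gcd(32, 33) = 1
Since gcd = 1, 32 is a generator.

Yes, 32 generates ℤ_33


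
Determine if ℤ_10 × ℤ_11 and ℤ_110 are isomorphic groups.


Comparing ℤ_10 × ℤ_11 and ℤ_110:
gcd(10,11) = 1, so ℤ_10 × ℤ_11 ≅ ℤ_110 (CRT)

Yes, ℤ_10 × ℤ_11 ≅ ℤ_110


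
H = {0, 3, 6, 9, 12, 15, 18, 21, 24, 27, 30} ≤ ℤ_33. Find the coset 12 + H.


12 + H = {12 + h (mod 33) : h ∈ H}
12+0=12, 12+3=15, 12+6=18, 12+9=21, 12+12=24, 12+15=27, 12+18=30, 12+21=0, 12+24=3, 12+27=6, 12+30=9
12 + H = {0, 3, 6, 9, 12, 15, 18, 21, 24, 27, 30} = 0 + H

12 + H = {0, 3, 6, 9, 12, 15, 18, 21, 24, 27, 30}


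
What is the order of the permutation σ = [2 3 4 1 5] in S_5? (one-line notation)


Cycle decomposition: (1 2 3 4)
Cycle lengths: 4
Order = lcm(4) = 4

ord(σ) = 4


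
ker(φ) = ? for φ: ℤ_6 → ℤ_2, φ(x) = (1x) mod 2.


Kernel = preimage of identity
ker(φ) = {x ∈ ℤ_6 : 1x ≡ 0 (mod 2)}. Since 2 | 6, φ is well-defined. The kernel is the cyclic subgroup ⟨2⟩ of ℤ_6 (order 3), i.e. {0, 2, 4}

ker(φ) = {0, 2, 4}


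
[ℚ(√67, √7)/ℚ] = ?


[ℚ(√67,√7):ℚ] = [ℚ(√67,√7):ℚ(√67)]·[ℚ(√67):ℚ] = 2·2 = 4

[ℚ(√67, √7)/ℚ] = 4


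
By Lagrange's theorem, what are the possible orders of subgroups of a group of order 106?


Lagrange's theorem: |H| divides |G|
|G| = 106
Divisors of 106: 1, 2, 53, 106

Possible subgroup orders: {1, 2, 53, 106}


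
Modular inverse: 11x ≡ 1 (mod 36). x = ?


Use the extended Euclidean algorithm to write 1 = 11·s + 36·t; then s mod 36 is the inverse.
Euclidean algorithm:
  11 = 0·36 + 11
  36 = 3·11 + 3
  11 = 3·3 + 2
  3 = 1·2 + 1
  2 = 2·1 + 0
gcd(11,36) = 1
Back-substitution gives: 11·(-13) + 36·(4) = 1
So 11⁻¹ ≡ -13 ≡ 23 (mod 36)
Check: 11 × 23 = 253 ≡ 1 (mod 36) ✓

11⁻¹ ≡ 23 (mod 36)


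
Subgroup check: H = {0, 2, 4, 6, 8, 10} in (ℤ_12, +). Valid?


Subgroup test for H = {0, 2, 4, 6, 8, 10} in (ℤ_12, +):
(1) 0 ∈ H? Yes
(2) Closure: for all a,b ∈ H, (a+b) mod 12 ∈ H? Yes
(3) Inverses: for all a ∈ H, -a mod 12 ∈ H? Yes

Yes, H is a subgroup of ℤ_12


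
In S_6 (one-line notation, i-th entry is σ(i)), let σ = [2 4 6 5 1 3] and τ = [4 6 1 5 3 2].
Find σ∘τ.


σ∘τ: apply τ first, then σ
1 →τ 4 →σ 5
2 →τ 6 →σ 3
3 →τ 1 →σ 2
4 →τ 5 →σ 1
5 →τ 3 →σ 6
6 →τ 2 →σ 4

σ∘τ = [5 3 2 1 6 4]


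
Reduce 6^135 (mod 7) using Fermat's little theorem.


Fermat's little theorem: if p is prime and gcd(a,p)=1, then a^(p-1) ≡ 1 (mod p)
p = 7 is prime, gcd(6,7) = 1
Reduce exponent: 135 mod 6 = 3
So 6^135 ≡ 6^3 (mod 7)
6^3 mod 7 = 6

6^135 ≡ 6 (mod 7)


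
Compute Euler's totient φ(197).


Factor n: 197 = 197
φ(n) = n · ∏(1 - 1/p) over distinct primes p | n
φ(197) = 197 · (1 - 1/197) = 196

φ(197) = 196


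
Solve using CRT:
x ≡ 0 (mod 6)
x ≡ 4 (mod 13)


m₁ = 6, m₂ = 13, gcd = 1, so CRT applies. M = m₁·m₂ = 78
Let M₁ = M/m₁ = 13, M₂ = M/m₂ = 6
Find y₁ ≡ M₁⁻¹ (mod m₁): 13⁻¹ ≡ 1 (mod 6)
Find y₂ ≡ M₂⁻¹ (mod m₂): 6⁻¹ ≡ 11 (mod 13)
x = a₁·M₁·y₁ + a₂·M₂·y₂ = 0·13·1 + 4·6·11 = 264
Reduce mod 78: x ≡ 30
Check: 30 mod 6 = 0 ✓, 30 mod 13 = 4 ✓

x ≡ 30 (mod 78)


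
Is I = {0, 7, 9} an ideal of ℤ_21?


Check ideal conditions for I = {0, 7, 9} in ℤ_21:
(1) I is an additive subgroup? No
(2) For r ∈ ℤ_21 and a ∈ I: r·a ∈ I? No  [counterexample: r=2, a=7, r·a mod 21 = 14 ∉ I]

No, I is not an ideal of ℤ_21


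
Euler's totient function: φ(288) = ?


Factor n: 288 = 2^5 × 3^2
φ(n) = n · ∏(1 - 1/p) over distinct primes p | n
φ(288) = 288 · (1 - 1/2) · (1 - 1/3) = 96

φ(288) = 96


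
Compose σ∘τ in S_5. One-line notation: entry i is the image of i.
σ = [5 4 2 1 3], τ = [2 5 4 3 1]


σ∘τ: apply τ first, then σ
1 →τ 2 →σ 4
2 →τ 5 →σ 3
3 →τ 4 →σ 1
4 →τ 3 →σ 2
5 →τ 1 →σ 5

σ∘τ = [4 3 1 2 5]


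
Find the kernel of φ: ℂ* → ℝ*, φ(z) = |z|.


Kernel = preimage of identity
ker(φ) = {z ∈ ℂ* | |z| = 1} = unit circle S¹

ker(φ) = S¹ (unit circle)


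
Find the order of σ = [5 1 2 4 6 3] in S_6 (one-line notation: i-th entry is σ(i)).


Cycle decomposition: (1 5 6 3 2)
Cycle lengths: 5
Order = lcm(5) = 5

ord(σ) = 5


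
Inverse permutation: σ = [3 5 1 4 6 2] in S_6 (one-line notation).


To find σ⁻¹, swap domain and range:
σ(1) = 3 → σ⁻¹(3) = 1
σ(2) = 5 → σ⁻¹(5) = 2
σ(3) = 1 → σ⁻¹(1) = 3
σ(4) = 4 → σ⁻¹(4) = 4
σ(5) = 6 → σ⁻¹(6) = 5
σ(6) = 2 → σ⁻¹(2) = 6

σ⁻¹ = [3 6 1 4 2 5]


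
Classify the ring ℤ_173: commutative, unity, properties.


ℤ_173 is a commutative ring with unity 1; 173 is prime, so ℤ_173 is a field (hence an integral domain)
Commutative: Yes
Integral domain: Yes
Has unity: Yes

ℤ_173: Commutative=Yes, Unity=Yes


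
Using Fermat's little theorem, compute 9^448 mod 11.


Fermat's little theorem: if p is prime and gcd(a,p)=1, then a^(p-1) ≡ 1 (mod p)
p = 11 is prime, gcd(9,11) = 1
Reduce exponent: 448 mod 10 = 8
So 9^448 ≡ 9^8 (mod 11)
9^8 mod 11 = 3

9^448 ≡ 3 (mod 11)


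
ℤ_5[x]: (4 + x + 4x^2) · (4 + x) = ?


Expand and collect like terms; reduce coefficients mod 5:
x^0: 4·4 = 16 ≡ 1 (mod 5)
x^1: 4·1 + 1·4 = 8 ≡ 3 (mod 5)
x^2: 1·1 + 4·4 = 17 ≡ 2 (mod 5)
x^3: 4·1 = 4 ≡ 4 (mod 5)
Result: 1 + 3x + 2x^2 + 4x^3

f · g = 1 + 3x + 2x^2 + 4x^3


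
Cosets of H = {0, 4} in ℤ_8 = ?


H = {0, 4}, |H| = 2
Number of cosets = |G|/|H| = 8/2 = 4
0 + H = {0, 4}
1 + H = {1, 5}
2 + H = {2, 6}
3 + H = {3, 7}

Cosets: 0+H={0,4}; 1+H={1,5}; 2+H={2,6}; 3+H={3,7}


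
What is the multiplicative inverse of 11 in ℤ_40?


Use the extended Euclidean algorithm to write 1 = 11·s + 40·t; then s mod 40 is the inverse.
Euclidean algorithm:
  11 = 0·40 + 11
  40 = 3·11 + 7
  11 = 1·7 + 4
  7 = 1·4 + 3
  4 = 1·3 + 1
  3 = 3·1 + 0
gcd(11,40) = 1
Back-substitution gives: 11·(11) + 40·(-3) = 1
So 11⁻¹ ≡ 11 ≡ 11 (mod 40)
Check: 11 × 11 = 121 ≡ 1 (mod 40) ✓

11⁻¹ ≡ 11 (mod 40)


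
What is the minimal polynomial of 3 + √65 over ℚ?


Let α = 3 + √65. Then α - 3 = √65, so (α - 3)² = 65, giving α² - 6α - 56 = 0. Degree 2 and α ∉ ℚ, so this is the minimal polynomial.

Minimal polynomial: x² - 6x - 56


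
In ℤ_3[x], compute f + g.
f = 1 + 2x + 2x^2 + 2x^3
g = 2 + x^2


Add coefficients mod 3:
x^0: 1 + 2 = 0 (mod 3)
x^1: 2 + 0 = 2 (mod 3)
x^2: 2 + 1 = 0 (mod 3)
x^3: 2 + 0 = 2 (mod 3)
Result: 2x + 2x^3

f + g = 2x + 2x^3


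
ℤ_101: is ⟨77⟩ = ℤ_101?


g generates ℤ_n iff gcd(g, n) = 1
gcd(77, 101) = 1
Since gcd = 1, 77 is a generator.

Yes, 77 generates ℤ_101


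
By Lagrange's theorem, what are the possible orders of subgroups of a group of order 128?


Lagrange's theorem: |H| divides |G|
|G| = 128
Divisors of 128: 1, 2, 4, 8, 16, 32, 64, 128

Possible subgroup orders: {1, 2, 4, 8, 16, 32, 64, 128}


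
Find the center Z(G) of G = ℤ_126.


Z(G) = {g ∈ G | gx = xg for all x ∈ G}
ℤ_126 is abelian, so Z(G) = G

Z(ℤ_126) = ℤ_126


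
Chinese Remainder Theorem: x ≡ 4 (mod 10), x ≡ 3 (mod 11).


m₁ = 10, m₂ = 11, gcd = 1, so CRT applies. M = m₁·m₂ = 110
Let M₁ = M/m₁ = 11, M₂ = M/m₂ = 10
Find y₁ ≡ M₁⁻¹ (mod m₁): 11⁻¹ ≡ 1 (mod 10)
Find y₂ ≡ M₂⁻¹ (mod m₂): 10⁻¹ ≡ 10 (mod 11)
x = a₁·M₁·y₁ + a₂·M₂·y₂ = 4·11·1 + 3·10·10 = 344
Reduce mod 110: x ≡ 14
Check: 14 mod 10 = 4 ✓, 14 mod 11 = 3 ✓

x ≡ 14 (mod 110)


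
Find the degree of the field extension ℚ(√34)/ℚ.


√34 has minimal polynomial x² - 34 (irreducible over ℚ since 34 is squarefree)

[ℚ(√34)/ℚ] = 2


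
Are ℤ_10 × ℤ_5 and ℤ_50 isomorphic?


Comparing ℤ_10 × ℤ_5 and ℤ_50:
gcd(10,5) = 5 ≠ 1. Max element order in ℤ_10×ℤ_5 is lcm(10,5) = 10 < 50, so it has no element of order 50

No, ℤ_10 × ℤ_5 ≇ ℤ_50


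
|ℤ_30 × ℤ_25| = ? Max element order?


|ℤ_30 × ℤ_25| = 30 × 25 = 750
Max element order = lcm(30,25) = 150
Cyclic? No (gcd=5)

|ℤ_30×ℤ_25| = 750, max element order = 150


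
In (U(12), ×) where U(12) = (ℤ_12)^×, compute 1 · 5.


Operation: multiplication mod 12
1 · 5 = (a × b) mod 12 with a = 1, b = 5

1 · 5 = 5


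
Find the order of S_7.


|S_n| = n! (number of permutations of n symbols)
|S_7| = 7! = 5040

|S_7| = 5040


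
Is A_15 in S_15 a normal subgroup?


H = A_15 in S_15
A_15 has index 2 in S_15, and every subgroup of index 2 is normal

Yes, normal subgroup


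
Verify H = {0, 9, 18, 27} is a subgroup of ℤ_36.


Subgroup test for H = {0, 9, 18, 27} in (ℤ_36, +):
(1) 0 ∈ H? Yes
(2) Closure: for all a,b ∈ H, (a+b) mod 36 ∈ H? Yes
(3) Inverses: for all a ∈ H, -a mod 36 ∈ H? Yes

Yes, H is a subgroup of ℤ_36


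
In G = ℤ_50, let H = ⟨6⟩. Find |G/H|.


|⟨6⟩| = n / gcd(6, 50) = 50 / 2 = 25
H is normal (ℤ_50 is abelian).
|G/H| = |G| / |H| = 50 / 25 = 2

|G/H| = 2


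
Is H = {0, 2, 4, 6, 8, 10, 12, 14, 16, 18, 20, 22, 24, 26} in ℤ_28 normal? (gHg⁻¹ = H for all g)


H = {0, 2, 4, 6, 8, 10, 12, 14, 16, 18, 20, 22, 24, 26} in ℤ_28
ℤ_28 is abelian; every subgroup of an abelian group is normal

Yes, normal subgroup


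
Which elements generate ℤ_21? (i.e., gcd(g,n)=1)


g generates ℤ_n iff gcd(g,n) = 1
Prime factors of 21: 3, 7
Generators are g ∈ {1,...,20} not divisible by any of these primes.
Generators: {1, 2, 4, 5, 8, 10, 11, 13, 16, 17, 19, 20}
Number of generators = φ(21) = 12

Generators of ℤ_21 = {1, 2, 4, 5, 8, 10, 11, 13, 16, 17, 19, 20}


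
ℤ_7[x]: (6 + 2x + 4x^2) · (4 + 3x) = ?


Expand and collect like terms; reduce coefficients mod 7:
x^0: 6·4 = 24 ≡ 3 (mod 7)
x^1: 6·3 + 2·4 = 26 ≡ 5 (mod 7)
x^2: 2·3 + 4·4 = 22 ≡ 1 (mod 7)
x^3: 4·3 = 12 ≡ 5 (mod 7)
Result: 3 + 5x + x^2 + 5x^3

f · g = 3 + 5x + x^2 + 5x^3


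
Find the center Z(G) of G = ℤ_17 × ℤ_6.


Z(G) = {g ∈ G | gx = xg for all x ∈ G}
Direct product of abelian groups is abelian, so Z(G) = G

Z(ℤ_17 × ℤ_6) = ℤ_17 × ℤ_6


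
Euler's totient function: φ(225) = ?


Factor n: 225 = 3^2 × 5^2
φ(n) = n · ∏(1 - 1/p) over distinct primes p | n
φ(225) = 225 · (1 - 1/3) · (1 - 1/5) = 120

φ(225) = 120


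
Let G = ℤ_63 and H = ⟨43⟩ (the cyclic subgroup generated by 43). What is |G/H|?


|⟨43⟩| = n / gcd(43, 63) = 63 / 1 = 63
H is normal (ℤ_63 is abelian).
|G/H| = |G| / |H| = 63 / 63 = 1

|G/H| = 1


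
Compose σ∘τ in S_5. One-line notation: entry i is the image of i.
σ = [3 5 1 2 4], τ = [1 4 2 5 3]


σ∘τ: apply τ first, then σ
1 →τ 1 →σ 3
2 →τ 4 →σ 2
3 →τ 2 →σ 5
4 →τ 5 →σ 4
5 →τ 3 →σ 1

σ∘τ = [3 2 5 4 1]


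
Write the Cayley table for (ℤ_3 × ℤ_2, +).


Elements: {(0,0), (0,1), (1,0), (1,1), (2,0), (2,1)}
Operation: componentwise addition mod (3, 2)
Entry (a, b) = ((a₁+b₁) mod 3, (a₂+b₂) mod 2)

Cayley table:
      | (0,0) | (0,1) | (1,0) | (1,1) | (2,0) | (2,1)
(0,0) | (0,0) | (0,1) | (1,0) | (1,1) | (2,0) | (2,1)
(0,1) | (0,1) | (0,0) | (1,1) | (1,0) | (2,1) | (2,0)
(1,0) | (1,0) | (1,1) | (2,0) | (2,1) | (0,0) | (0,1)
(1,1) | (1,1) | (1,0) | (2,1) | (2,0) | (0,1) | (0,0)
(2,0) | (2,0) | (2,1) | (0,0) | (0,1) | (1,0) | (1,1)
(2,1) | (2,1) | (2,0) | (0,1) | (0,0) | (1,1) | (1,0)


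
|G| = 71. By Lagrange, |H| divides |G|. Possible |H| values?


Lagrange's theorem: |H| divides |G|
|G| = 71
Divisors of 71: 1, 71

Possible subgroup orders: {1, 71}


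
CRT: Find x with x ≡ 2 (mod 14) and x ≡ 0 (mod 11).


m₁ = 14, m₂ = 11, gcd = 1, so CRT applies. M = m₁·m₂ = 154
Let M₁ = M/m₁ = 11, M₂ = M/m₂ = 14
Find y₁ ≡ M₁⁻¹ (mod m₁): 11⁻¹ ≡ 9 (mod 14)
Find y₂ ≡ M₂⁻¹ (mod m₂): 14⁻¹ ≡ 4 (mod 11)
x = a₁·M₁·y₁ + a₂·M₂·y₂ = 2·11·9 + 0·14·4 = 198
Reduce mod 154: x ≡ 44
Check: 44 mod 14 = 2 ✓, 44 mod 11 = 0 ✓

x ≡ 44 (mod 154)


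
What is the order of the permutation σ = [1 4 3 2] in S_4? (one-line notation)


Cycle decomposition: (2 4)
Cycle lengths: 2
Order = lcm(2) = 2

ord(σ) = 2


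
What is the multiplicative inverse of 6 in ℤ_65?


Use the extended Euclidean algorithm to write 1 = 6·s + 65·t; then s mod 65 is the inverse.
Euclidean algorithm:
  6 = 0·65 + 6
  65 = 10·6 + 5
  6 = 1·5 + 1
  5 = 5·1 + 0
gcd(6,65) = 1
Back-substitution gives: 6·(11) + 65·(-1) = 1
So 6⁻¹ ≡ 11 ≡ 11 (mod 65)
Check: 6 × 11 = 66 ≡ 1 (mod 65) ✓

6⁻¹ ≡ 11 (mod 65)


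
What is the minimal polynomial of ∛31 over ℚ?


∛31 satisfies x³ - 31 = 0, irreducible over ℚ (no rational root; 31 is not a perfect cube)

Minimal polynomial: x³ - 31


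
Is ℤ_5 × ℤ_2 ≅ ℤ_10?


Comparing ℤ_5 × ℤ_2 and ℤ_10:
gcd(5,2) = 1, so ℤ_5 × ℤ_2 ≅ ℤ_10 (CRT)

Yes, ℤ_5 × ℤ_2 ≅ ℤ_10


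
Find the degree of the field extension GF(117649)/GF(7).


GF(117649) = GF(7^6), so the extension degree is 6

[GF(117649)/GF(7)] = 6


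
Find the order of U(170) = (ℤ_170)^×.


U(n) is the group of units mod n; |U(n)| = φ(n)
|U(170)| = φ(170) = 64

|U(170) = (ℤ_170)^×| = 64


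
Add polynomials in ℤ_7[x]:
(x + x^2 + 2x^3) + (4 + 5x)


Add coefficients mod 7:
x^0: 0 + 4 = 4 (mod 7)
x^1: 1 + 5 = 6 (mod 7)
x^2: 1 + 0 = 1 (mod 7)
x^3: 2 + 0 = 2 (mod 7)
Result: 4 + 6x + x^2 + 2x^3

f + g = 4 + 6x + x^2 + 2x^3


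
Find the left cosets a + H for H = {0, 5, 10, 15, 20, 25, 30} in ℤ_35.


H = {0, 5, 10, 15, 20, 25, 30}, |H| = 7
Number of cosets = |G|/|H| = 35/7 = 5
0 + H = {0, 5, 10, 15, 20, 25, 30}
1 + H = {1, 6, 11, 16, 21, 26, 31}
2 + H = {2, 7, 12, 17, 22, 27, 32}
3 + H = {3, 8, 13, 18, 23, 28, 33}
4 + H = {4, 9, 14, 19, 24, 29, 34}

Cosets: 0+H={0,5,10,15,20,25,30}; 1+H={1,6,11,16,21,26,31}; 2+H={2,7,12,17,22,27,32}; 3+H={3,8,13,18,23,28,33}; 4+H={4,9,14,19,24,29,34}


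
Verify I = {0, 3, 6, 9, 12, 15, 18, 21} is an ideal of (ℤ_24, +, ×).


Check ideal conditions for I = {0, 3, 6, 9, 12, 15, 18, 21} in ℤ_24:
(1) I is an additive subgroup? Yes
(2) For r ∈ ℤ_24 and a ∈ I: r·a ∈ I? Yes

Yes, I is an ideal of ℤ_24


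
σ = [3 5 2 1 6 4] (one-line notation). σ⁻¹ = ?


To find σ⁻¹, swap domain and range:
σ(1) = 3 → σ⁻¹(3) = 1
σ(2) = 5 → σ⁻¹(5) = 2
σ(3) = 2 → σ⁻¹(2) = 3
σ(4) = 1 → σ⁻¹(1) = 4
σ(5) = 6 → σ⁻¹(6) = 5
σ(6) = 4 → σ⁻¹(4) = 6

σ⁻¹ = [4 3 1 6 2 5]


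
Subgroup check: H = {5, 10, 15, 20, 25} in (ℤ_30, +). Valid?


Subgroup test for H = {5, 10, 15, 20, 25} in (ℤ_30, +):
(1) 0 ∈ H? No
(2) Closure: for all a,b ∈ H, (a+b) mod 30 ∈ H? No  [counterexample: 5 + 25 = 0 ∉ H]
(3) Inverses: for all a ∈ H, -a mod 30 ∈ H? Yes

No, H is not a subgroup of ℤ_30


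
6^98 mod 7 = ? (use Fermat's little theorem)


Fermat's little theorem: if p is prime and gcd(a,p)=1, then a^(p-1) ≡ 1 (mod p)
p = 7 is prime, gcd(6,7) = 1
Reduce exponent: 98 mod 6 = 2
So 6^98 ≡ 6^2 (mod 7)
6^2 mod 7 = 1

6^98 ≡ 1 (mod 7)


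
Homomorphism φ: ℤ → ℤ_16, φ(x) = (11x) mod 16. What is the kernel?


Kernel = preimage of identity
ker(φ) = {x ∈ ℤ : 11x ≡ 0 (mod 16)}. gcd(11,16) = 1, so 11x ≡ 0 (mod 16) ⟺ x ≡ 0 (mod 16/1 = 16). Hence ker(φ) = 16ℤ

ker(φ) = 16ℤ


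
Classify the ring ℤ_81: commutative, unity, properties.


ℤ_81 is a commutative ring with unity 1; 81 = 3×27 is composite, so 3·27 ≡ 0 gives zero divisors (not an integral domain)
Commutative: Yes
Integral domain: No
Has unity: Yes

ℤ_81: Commutative=Yes, Unity=Yes


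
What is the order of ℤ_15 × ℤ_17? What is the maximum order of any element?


|ℤ_15 × ℤ_17| = 15 × 17 = 255
Max element order = lcm(15,17) = 255
Cyclic? Yes (gcd=1)

|ℤ_15×ℤ_17| = 255, max element order = 255


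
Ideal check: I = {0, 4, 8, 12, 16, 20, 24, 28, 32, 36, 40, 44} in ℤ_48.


Check ideal conditions for I = {0, 4, 8, 12, 16, 20, 24, 28, 32, 36, 40, 44} in ℤ_48:
(1) I is an additive subgroup? Yes
(2) For r ∈ ℤ_48 and a ∈ I: r·a ∈ I? Yes

Yes, I is an ideal of ℤ_48


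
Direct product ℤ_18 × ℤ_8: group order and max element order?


|ℤ_18 × ℤ_8| = 18 × 8 = 144
Max element order = lcm(18,8) = 72
Cyclic? No (gcd=2)

|ℤ_18×ℤ_8| = 144, max element order = 72


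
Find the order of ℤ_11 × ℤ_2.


|A × B| = |A| · |B|
|ℤ_11 × ℤ_2| = 11 × 2 = 22

|ℤ_11 × ℤ_2| = 22


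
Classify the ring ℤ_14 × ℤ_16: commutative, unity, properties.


Direct product ring; commutative with unity (1,1); but (1,0)·(0,1) = (0,0) gives zero divisors, so not an integral domain
Commutative: Yes
Integral domain: No
Has unity: Yes

ℤ_14 × ℤ_16: Commutative=Yes, Unity=Yes


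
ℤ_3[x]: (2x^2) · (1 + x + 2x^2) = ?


Expand and collect like terms; reduce coefficients mod 3:
x^0: 0·1 = 0 ≡ 0 (mod 3)
x^1: 0·1 + 0·1 = 0 ≡ 0 (mod 3)
x^2: 0·2 + 0·1 + 2·1 = 2 ≡ 2 (mod 3)
x^3: 0·2 + 2·1 = 2 ≡ 2 (mod 3)
x^4: 2·2 = 4 ≡ 1 (mod 3)
Result: 2x^2 + 2x^3 + x^4

f · g = 2x^2 + 2x^3 + x^4


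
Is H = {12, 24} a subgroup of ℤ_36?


Subgroup test for H = {12, 24} in (ℤ_36, +):
(1) 0 ∈ H? No
(2) Closure: for all a,b ∈ H, (a+b) mod 36 ∈ H? No  [counterexample: 12 + 24 = 0 ∉ H]
(3) Inverses: for all a ∈ H, -a mod 36 ∈ H? Yes

No, H is not a subgroup of ℤ_36


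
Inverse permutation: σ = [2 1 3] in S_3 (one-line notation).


To find σ⁻¹, swap domain and range:
σ(1) = 2 → σ⁻¹(2) = 1
σ(2) = 1 → σ⁻¹(1) = 2
σ(3) = 3 → σ⁻¹(3) = 3

σ⁻¹ = [2 1 3]


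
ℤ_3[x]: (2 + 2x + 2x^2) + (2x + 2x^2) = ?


Add coefficients mod 3:
x^0: 2 + 0 = 2 (mod 3)
x^1: 2 + 2 = 1 (mod 3)
x^2: 2 + 2 = 1 (mod 3)
Result: 2 + x + x^2

f + g = 2 + x + x^2


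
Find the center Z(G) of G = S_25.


Z(G) = {g ∈ G | gx = xg for all x ∈ G}
S_n is non-abelian for n ≥ 3; Z(S_25) is trivial

Z(S_25) = {e}


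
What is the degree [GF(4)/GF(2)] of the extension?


GF(4) = GF(2^2), so the extension degree is 2

[GF(4)/GF(2)] = 2


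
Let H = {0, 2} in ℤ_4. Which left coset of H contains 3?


3 + H = {3 + h (mod 4) : h ∈ H}
3+0=3, 3+2=1
3 + H = {1, 3} = 1 + H

3 + H = {1, 3}


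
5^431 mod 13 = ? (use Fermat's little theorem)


Fermat's little theorem: if p is prime and gcd(a,p)=1, then a^(p-1) ≡ 1 (mod p)
p = 13 is prime, gcd(5,13) = 1
Reduce exponent: 431 mod 12 = 11
So 5^431 ≡ 5^11 (mod 13)
5^11 mod 13 = 8

5^431 ≡ 8 (mod 13)


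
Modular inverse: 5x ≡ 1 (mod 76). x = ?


Use the extended Euclidean algorithm to write 1 = 5·s + 76·t; then s mod 76 is the inverse.
Euclidean algorithm:
  5 = 0·76 + 5
  76 = 15·5 + 1
  5 = 5·1 + 0
gcd(5,76) = 1
Back-substitution gives: 5·(-15) + 76·(1) = 1
So 5⁻¹ ≡ -15 ≡ 61 (mod 76)
Check: 5 × 61 = 305 ≡ 1 (mod 76) ✓

5⁻¹ ≡ 61 (mod 76)


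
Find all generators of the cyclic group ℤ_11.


g generates ℤ_n iff gcd(g,n) = 1
Checking each g ∈ {1,...,10}:
gcd(1,11) = 1
gcd(2,11) = 1
gcd(3,11) = 1
gcd(4,11) = 1
gcd(5,11) = 1
gcd(6,11) = 1
gcd(7,11) = 1
gcd(8,11) = 1
gcd(9,11) = 1
gcd(10,11) = 1
Generators: {1, 2, 3, 4, 5, 6, 7, 8, 9, 10}
Number of generators = φ(11) = 10

Generators of ℤ_11 = {1, 2, 3, 4, 5, 6, 7, 8, 9, 10}


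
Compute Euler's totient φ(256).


Factor n: 256 = 2^8
φ(n) = n · ∏(1 - 1/p) over distinct primes p | n
φ(256) = 256 · (1 - 1/2) = 128

φ(256) = 128


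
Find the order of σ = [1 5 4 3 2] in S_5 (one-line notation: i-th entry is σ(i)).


Cycle decomposition: (2 5) (3 4)
Cycle lengths: 2, 2
Order = lcm(2, 2) = 2

ord(σ) = 2


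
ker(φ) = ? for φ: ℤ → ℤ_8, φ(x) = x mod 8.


Kernel = preimage of identity
ker(φ) = {x ∈ ℤ : x ≡ 0 (mod 8)} = 8ℤ = {0, ±8, ±16, ...}

ker(φ) = 8ℤ


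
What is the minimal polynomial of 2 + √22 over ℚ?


Let α = 2 + √22. Then α - 2 = √22, so (α - 2)² = 22, giving α² - 4α - 18 = 0. Degree 2 and α ∉ ℚ, so this is the minimal polynomial.

Minimal polynomial: x² - 4x - 18


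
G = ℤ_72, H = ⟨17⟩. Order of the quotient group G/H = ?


|⟨17⟩| = n / gcd(17, 72) = 72 / 1 = 72
H is normal (ℤ_72 is abelian).
|G/H| = |G| / |H| = 72 / 72 = 1

|G/H| = 1


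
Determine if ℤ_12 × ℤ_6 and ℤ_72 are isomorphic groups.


Comparing ℤ_12 × ℤ_6 and ℤ_72:
gcd(12,6) = 6 ≠ 1. Max element order in ℤ_12×ℤ_6 is lcm(12,6) = 12 < 72, so it has no element of order 72

No, ℤ_12 × ℤ_6 ≇ ℤ_72


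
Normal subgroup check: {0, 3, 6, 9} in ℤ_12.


H = {0, 3, 6, 9} in ℤ_12
ℤ_12 is abelian; every subgroup of an abelian group is normal

Yes, normal subgroup


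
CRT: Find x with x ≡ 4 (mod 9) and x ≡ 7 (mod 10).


m₁ = 9, m₂ = 10, gcd = 1, so CRT applies. M = m₁·m₂ = 90
Let M₁ = M/m₁ = 10, M₂ = M/m₂ = 9
Find y₁ ≡ M₁⁻¹ (mod m₁): 10⁻¹ ≡ 1 (mod 9)
Find y₂ ≡ M₂⁻¹ (mod m₂): 9⁻¹ ≡ 9 (mod 10)
x = a₁·M₁·y₁ + a₂·M₂·y₂ = 4·10·1 + 7·9·9 = 607
Reduce mod 90: x ≡ 67
Check: 67 mod 9 = 4 ✓, 67 mod 10 = 7 ✓

x ≡ 67 (mod 90)
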